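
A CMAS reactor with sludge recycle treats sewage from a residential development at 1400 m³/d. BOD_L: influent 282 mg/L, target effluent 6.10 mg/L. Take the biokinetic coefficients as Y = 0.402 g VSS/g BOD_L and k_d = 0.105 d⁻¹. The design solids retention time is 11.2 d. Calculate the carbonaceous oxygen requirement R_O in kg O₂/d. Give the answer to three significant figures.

R_O ≈ 285 kg O₂/d

Correct the yield for decay: Y_obs = Y/(1 + k_d θ_c) = 0.402 / (1 + 0.105 × 11.2) = 0.402 / 2.176 = 0.1847.
Q·(S₀ − S) = 1400 × (282 − 6.10) × 10⁻³ = 386.3 kg/d removed.
Net sludge production P_X = 0.1847 × 386.3 = 71.36 kg VSS/d.
R_O = Q·(S₀ − S) − 1.42·P_X = 386.3 − 1.42 × 71.36 = 284.9 kg O₂/d.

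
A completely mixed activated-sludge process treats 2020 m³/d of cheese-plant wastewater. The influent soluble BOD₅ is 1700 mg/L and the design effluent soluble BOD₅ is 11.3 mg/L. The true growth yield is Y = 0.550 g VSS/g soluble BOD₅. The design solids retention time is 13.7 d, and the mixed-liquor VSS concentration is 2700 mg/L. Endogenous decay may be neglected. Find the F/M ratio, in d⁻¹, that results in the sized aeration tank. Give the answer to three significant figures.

F/M ≈ 0.134 d⁻¹

V·X = Y·Q·ΔS·θ_c gives V = 0.550 × 2020 × (1700 − 11.3) × 13.7 / 2700 = 9520 m³.
F/M = applied load / biomass = Q·S₀/(V·X) = 2020 × 1700 / (9520 × 2700) = 0.1336 d⁻¹.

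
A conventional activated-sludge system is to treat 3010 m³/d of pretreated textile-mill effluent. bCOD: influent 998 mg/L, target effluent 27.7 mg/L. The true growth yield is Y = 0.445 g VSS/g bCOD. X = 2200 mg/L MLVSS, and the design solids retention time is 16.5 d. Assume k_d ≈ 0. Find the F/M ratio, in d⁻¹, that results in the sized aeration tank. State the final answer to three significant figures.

With k_d = 0 the design equation reduces to V = Y Q (S₀−S) θ_c / X = 0.445 × 3010 × (998 − 27.7) × 16.5 / 2200 = 9748 m³.
Food-to-microorganism ratio F/M = Q S₀ / (V X) = 3010 × 998 / (9748 × 2200) = 0.1401 d⁻¹.

F/M ≈ 0.140 d⁻¹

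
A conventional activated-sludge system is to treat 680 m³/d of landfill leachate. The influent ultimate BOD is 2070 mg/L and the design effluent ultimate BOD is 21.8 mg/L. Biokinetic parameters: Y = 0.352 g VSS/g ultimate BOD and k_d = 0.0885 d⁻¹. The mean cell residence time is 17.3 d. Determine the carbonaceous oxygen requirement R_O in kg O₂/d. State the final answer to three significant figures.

Correct the yield for decay: Y_obs = Y/(1 + k_d θ_c) = 0.352 / (1 + 0.0885 × 17.3) = 0.352 / 2.531 = 0.1391.
Mass of ultimate BOD removed per day: Q(S₀ − S) = 680 × 2048 g/m³ = 1393 kg/d.
Biomass synthesised: P_X = Y_obs × 1393 = 193.7 kg VSS/d.
R_O = Q·(S₀ − S) − 1.42·P_X = 1393 − 1.42 × 193.7 = 1118 kg O₂/d.

R_O ≈ 1120 kg O₂/d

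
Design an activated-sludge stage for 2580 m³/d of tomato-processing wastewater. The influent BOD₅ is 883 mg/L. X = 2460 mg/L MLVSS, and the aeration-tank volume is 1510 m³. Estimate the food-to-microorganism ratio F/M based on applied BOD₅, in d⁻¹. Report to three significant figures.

F/M ≈ 0.613 d⁻¹

F/M = applied load / biomass = Q·S₀/(V·X) = 2580 × 883 / (1510 × 2460) = 0.6133 d⁻¹.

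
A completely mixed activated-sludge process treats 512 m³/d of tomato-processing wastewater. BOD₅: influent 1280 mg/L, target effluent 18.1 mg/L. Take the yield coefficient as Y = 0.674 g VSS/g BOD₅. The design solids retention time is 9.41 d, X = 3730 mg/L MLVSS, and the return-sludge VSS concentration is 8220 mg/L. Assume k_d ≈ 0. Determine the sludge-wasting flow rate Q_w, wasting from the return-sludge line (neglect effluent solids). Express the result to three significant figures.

With k_d = 0 the design equation reduces to V = Y Q (S₀−S) θ_c / X = 0.674 × 512 × (1280 − 18.1) × 9.41 / 3730 = 1099 m³.
Wasting from the return line (neglecting effluent solids): Q_w = V·X / (θ_c·X_r) = 1099 × 3730 / (9.41 × 8220) = 52.98 m³/d.

Q_w ≈ 53.0 m³/d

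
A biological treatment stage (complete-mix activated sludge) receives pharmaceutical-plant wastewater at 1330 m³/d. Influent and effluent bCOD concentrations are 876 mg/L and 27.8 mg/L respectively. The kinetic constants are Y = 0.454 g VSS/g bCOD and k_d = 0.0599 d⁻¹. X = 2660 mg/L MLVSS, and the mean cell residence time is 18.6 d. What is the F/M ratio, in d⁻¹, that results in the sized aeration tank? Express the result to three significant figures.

Steady-state biomass mass balance: V·X·(1 + k_d·θ_c) = Y·Q·(S₀ − S)·θ_c, so V = 0.454 × 1330 × (876 − 27.8) × 18.6 / [2660 × (1 + 0.0599 × 18.6)] = 9.53×10^6 / 5624 = 1694 m³.
F/M = applied load / biomass = Q·S₀/(V·X) = 1330 × 876 / (1694 × 2660) = 0.2586 d⁻¹.

F/M ≈ 0.259 d⁻¹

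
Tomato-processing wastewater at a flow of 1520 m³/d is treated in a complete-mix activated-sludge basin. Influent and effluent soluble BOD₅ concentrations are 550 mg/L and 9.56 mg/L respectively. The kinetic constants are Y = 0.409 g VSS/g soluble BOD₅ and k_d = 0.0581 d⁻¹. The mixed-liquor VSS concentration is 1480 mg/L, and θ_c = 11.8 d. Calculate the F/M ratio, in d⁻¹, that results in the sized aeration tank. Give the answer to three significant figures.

Rearranging the biomass balance for a CMAS with decay, V = Y·Q·ΔS·θ_c / [X·(1+k_d θ_c)] = 0.409 × 1520 × (550 − 9.56) × 11.8 / [1480 × (1 + 0.0581 × 11.8)] = 3.96×10^6 / 2495 = 1589 m³.
F/M = Q·S₀ / (V·X) = 1520 × 550 / (1589 × 1480) = 0.3554 g soluble BOD₅·(g VSS·d)⁻¹.

F/M ≈ 0.355 d⁻¹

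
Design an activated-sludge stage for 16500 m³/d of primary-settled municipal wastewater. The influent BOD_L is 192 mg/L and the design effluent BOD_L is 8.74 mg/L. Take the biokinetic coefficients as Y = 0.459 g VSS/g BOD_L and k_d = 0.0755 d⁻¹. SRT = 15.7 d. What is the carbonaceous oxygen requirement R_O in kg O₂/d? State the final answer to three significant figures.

R_O ≈ 2120 kg O₂/d

Correct the yield for decay: Y_obs = Y/(1 + k_d θ_c) = 0.459 / (1 + 0.0755 × 15.7) = 0.459 / 2.185 = 0.2100.
Mass of BOD_L removed per day: Q(S₀ − S) = 16500 × 183.3 g/m³ = 3024 kg/d.
Net sludge production P_X = 0.2100 × 3024 = 635.1 kg VSS/d.
R_O = Q·(S₀ − S) − 1.42·P_X = 3024 − 1.42 × 635.1 = 2122 kg O₂/d.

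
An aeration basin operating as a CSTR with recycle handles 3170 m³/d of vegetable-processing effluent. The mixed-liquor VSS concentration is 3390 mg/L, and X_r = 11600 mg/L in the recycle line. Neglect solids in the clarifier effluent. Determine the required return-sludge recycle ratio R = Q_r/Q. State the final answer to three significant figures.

Mass balance around the secondary clarifier (neglecting effluent solids): R = X / (X_r − X) = 3390 / (11600 − 3390) = 0.4129.

R ≈ 0.413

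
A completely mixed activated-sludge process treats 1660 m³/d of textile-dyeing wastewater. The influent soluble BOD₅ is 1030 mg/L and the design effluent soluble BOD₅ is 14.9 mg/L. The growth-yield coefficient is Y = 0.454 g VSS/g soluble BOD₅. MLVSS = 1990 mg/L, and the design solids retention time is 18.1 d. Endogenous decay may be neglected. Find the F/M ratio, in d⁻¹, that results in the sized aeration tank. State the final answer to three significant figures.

F/M ≈ 0.123 d⁻¹

V·X = Y·Q·ΔS·θ_c gives V = 0.454 × 1660 × (1030 − 14.9) × 18.1 / 1990 = 6958 m³.
F/M = applied load / biomass = Q·S₀/(V·X) = 1660 × 1030 / (6958 × 1990) = 0.1235 d⁻¹.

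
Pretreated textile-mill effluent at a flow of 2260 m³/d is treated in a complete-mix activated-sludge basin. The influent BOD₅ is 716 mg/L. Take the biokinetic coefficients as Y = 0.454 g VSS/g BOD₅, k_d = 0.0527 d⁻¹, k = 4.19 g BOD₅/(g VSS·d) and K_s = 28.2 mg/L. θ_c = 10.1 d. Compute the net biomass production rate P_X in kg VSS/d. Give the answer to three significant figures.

P_X ≈ 478 kg VSS/d

For a completely mixed reactor with recycle the Lawrence–McCarty relation gives S = K_s·(1 + k_d·θ_c) / [θ_c·(Y·k − k_d) − 1] = 28.2 × (1 + 0.0527 × 10.1) / [10.1 × (0.454 × 4.19 − 0.0527) − 1] = 43.21 / 17.68 = 2.444 mg/L.
Observed yield with endogenous decay: Y_obs = Y / (1 + k_d·θ_c) = 0.454 / (1 + 0.0527 × 10.1) = 0.454 / 1.532 = 0.2963 g VSS/g BOD₅.
Q·(S₀ − S) = 2260 × (716 − 2.44) × 10⁻³ = 1613 kg/d removed.
Net biomass production P_X = Y_obs × Q·(S₀ − S) = 0.2963 × 1613 = 477.8 kg VSS/d.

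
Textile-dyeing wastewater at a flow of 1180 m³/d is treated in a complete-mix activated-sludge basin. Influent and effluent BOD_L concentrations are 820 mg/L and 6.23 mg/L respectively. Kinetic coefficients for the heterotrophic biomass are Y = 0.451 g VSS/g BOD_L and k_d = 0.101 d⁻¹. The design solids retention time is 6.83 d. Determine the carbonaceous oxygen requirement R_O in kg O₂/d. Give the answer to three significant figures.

R_O ≈ 596 kg O₂/d

Y_obs = Y / (1 + k_d θ_c) = 0.451 / (1 + 0.101 × 6.83) = 0.451 / 1.690 = 0.2669.
Q·(S₀ − S) = 1180 × (820 − 6.23) × 10⁻³ = 960.2 kg/d removed.
P_X = Y_obs·Q·(S₀ − S) = 0.2669 × 960.2 = 256.3 kg VSS/d.
R_O = Q·ΔS − 1.42 P_X = 960.2 − 363.9 = 596.3 kg O₂/d.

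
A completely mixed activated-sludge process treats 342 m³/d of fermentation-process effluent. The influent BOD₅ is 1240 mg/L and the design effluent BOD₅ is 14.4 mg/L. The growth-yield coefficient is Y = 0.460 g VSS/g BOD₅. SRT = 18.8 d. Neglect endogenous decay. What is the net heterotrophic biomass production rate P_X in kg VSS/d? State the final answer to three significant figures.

No decay correction is needed, so Y_obs = Y = 0.460.
Substrate removed = Q·(S₀ − S) = 342 m³/d × (1240 − 14.4) g/m³ = 4.19×10^5 g/d = 419.2 kg/d.
So the net sludge growth is P_X = 0.4600 × 419.2 = 192.8 kg VSS/d.

P_X ≈ 193 kg VSS/d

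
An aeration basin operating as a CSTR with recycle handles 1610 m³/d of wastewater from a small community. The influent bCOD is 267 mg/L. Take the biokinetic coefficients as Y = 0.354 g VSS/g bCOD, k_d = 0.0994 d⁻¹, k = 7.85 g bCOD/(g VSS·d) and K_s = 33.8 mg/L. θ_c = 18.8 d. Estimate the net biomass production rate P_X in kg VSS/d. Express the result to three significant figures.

Effluent substrate depends only on kinetics and SRT: S = K_s(1 + k_d θ_c) / [θ_c(Yk − k_d) − 1] = 33.8 × (1 + 0.0994 × 18.8) / [18.8 × (0.354 × 7.85 − 0.0994) − 1] = 96.96 / 49.37 = 1.964 mg/L.
The observed yield is Y_obs = Y/(1 + k_d·θ_c) = 0.354 / (1 + 0.0994 × 18.8) = 0.354 / 2.869 = 0.1234 g VSS per g bCOD removed.
Mass of bCOD removed per day: Q(S₀ − S) = 1610 × 265.0 g/m³ = 426.7 kg/d.
Biomass produced: P_X = Y_obs·Q·ΔS = 0.1234 × 426.7 ≈ 52.66 kg VSS/d.

P_X ≈ 52.7 kg VSS/d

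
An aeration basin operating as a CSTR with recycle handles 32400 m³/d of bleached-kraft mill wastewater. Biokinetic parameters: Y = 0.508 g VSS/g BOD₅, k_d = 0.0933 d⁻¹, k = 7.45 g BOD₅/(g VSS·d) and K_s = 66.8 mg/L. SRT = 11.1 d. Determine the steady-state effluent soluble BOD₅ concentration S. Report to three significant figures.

From the Monod/SRT balance for a CMAS, S = K_s·(1+k_d θ_c)/[θ_c·(Y k − k_d) − 1] = 66.8 × (1 + 0.0933 × 11.1) / [11.1 × (0.508 × 7.45 − 0.0933) − 1] = 136.0 / 39.97 = 3.402 mg/L.

S ≈ 3.40 mg/L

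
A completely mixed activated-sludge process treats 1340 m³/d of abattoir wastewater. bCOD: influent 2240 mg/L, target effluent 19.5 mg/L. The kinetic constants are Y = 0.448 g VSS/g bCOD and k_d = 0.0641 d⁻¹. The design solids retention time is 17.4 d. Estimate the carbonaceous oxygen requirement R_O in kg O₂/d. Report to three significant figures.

Y_obs = Y / (1 + k_d θ_c) = 0.448 / (1 + 0.0641 × 17.4) = 0.448 / 2.115 = 0.2118.
Q·(S₀ − S) = 1340 × (2240 − 19.5) × 10⁻³ = 2975 kg/d removed.
Net sludge production P_X = 0.2118 × 2975 = 630.2 kg VSS/d.
Carbonaceous O₂ demand = substrate oxidised − cell-mass equivalent = 2975 − 1.42 × 630.2 = 2081 kg O₂/d.

R_O ≈ 2080 kg O₂/d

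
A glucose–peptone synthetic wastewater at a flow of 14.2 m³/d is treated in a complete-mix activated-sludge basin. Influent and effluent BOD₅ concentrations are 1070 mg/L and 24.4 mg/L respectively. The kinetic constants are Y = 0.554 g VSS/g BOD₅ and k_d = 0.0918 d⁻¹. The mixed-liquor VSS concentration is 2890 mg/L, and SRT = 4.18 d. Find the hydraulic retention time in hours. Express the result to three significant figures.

τ ≈ 14.5 h

Steady-state biomass mass balance: V·X·(1 + k_d·θ_c) = Y·Q·(S₀ − S)·θ_c, so V = 0.554 × 14.2 × (1070 − 24.4) × 4.18 / [2890 × (1 + 0.0918 × 4.18)] = 3.44×10^4 / 3999 = 8.598 m³.
τ = V/Q = 8.598/14.2 = 0.6055 d, or 14.53 h.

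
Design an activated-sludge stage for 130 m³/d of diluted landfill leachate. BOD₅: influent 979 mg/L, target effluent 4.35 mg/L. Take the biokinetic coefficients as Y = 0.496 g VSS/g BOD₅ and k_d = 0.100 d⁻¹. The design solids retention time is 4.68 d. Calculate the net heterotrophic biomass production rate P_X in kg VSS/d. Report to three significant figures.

Correct the yield for decay: Y_obs = Y/(1 + k_d θ_c) = 0.496 / (1 + 0.100 × 4.68) = 0.496 / 1.468 = 0.3379.
Substrate removed = Q·(S₀ − S) = 130 m³/d × (979 − 4.35) g/m³ = 1.27×10^5 g/d = 126.7 kg/d.
Biomass produced: P_X = Y_obs·Q·ΔS = 0.3379 × 126.7 ≈ 42.81 kg VSS/d.

P_X ≈ 42.8 kg VSS/d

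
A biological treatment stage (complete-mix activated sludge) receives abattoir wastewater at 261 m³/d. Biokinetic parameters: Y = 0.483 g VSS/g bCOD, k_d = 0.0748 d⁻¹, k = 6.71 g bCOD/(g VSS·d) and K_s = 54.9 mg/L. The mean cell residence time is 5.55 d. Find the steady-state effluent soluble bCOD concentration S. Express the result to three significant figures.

For a completely mixed reactor with recycle the Lawrence–McCarty relation gives S = K_s·(1 + k_d·θ_c) / [θ_c·(Y·k − k_d) − 1] = 54.9 × (1 + 0.0748 × 5.55) / [5.55 × (0.483 × 6.71 − 0.0748) − 1] = 77.69 / 16.57 = 4.688 mg/L.

S ≈ 4.69 mg/L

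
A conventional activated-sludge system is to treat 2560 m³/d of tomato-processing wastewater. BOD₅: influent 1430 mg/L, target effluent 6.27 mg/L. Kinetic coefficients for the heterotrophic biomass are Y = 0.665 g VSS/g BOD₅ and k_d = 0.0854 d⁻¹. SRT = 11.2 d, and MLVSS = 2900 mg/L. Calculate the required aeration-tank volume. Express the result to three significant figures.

From the SRT design equation V = Y Q (S₀−S) θ_c / [X (1 + k_d θ_c)] = 0.665 × 2560 × (1430 − 6.27) × 11.2 / [2900 × (1 + 0.0854 × 11.2)] = 2.71×10^7 / 5674 = 4784 m³.

V ≈ 4780 m³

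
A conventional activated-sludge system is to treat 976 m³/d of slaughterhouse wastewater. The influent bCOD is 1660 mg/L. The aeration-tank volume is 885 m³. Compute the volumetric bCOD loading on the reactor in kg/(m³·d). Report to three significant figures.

L_v ≈ 1.83 kg bCOD/(m³·d)

L_v = Q S₀ / V = 976 × 1660 × 10⁻³ / 885.0 = 1.831 kg/(m³·d).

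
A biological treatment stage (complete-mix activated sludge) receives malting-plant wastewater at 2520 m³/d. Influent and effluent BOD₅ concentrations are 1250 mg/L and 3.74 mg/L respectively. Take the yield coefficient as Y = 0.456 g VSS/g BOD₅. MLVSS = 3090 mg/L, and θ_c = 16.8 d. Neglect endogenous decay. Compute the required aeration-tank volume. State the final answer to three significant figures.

V ≈ 7790 m³

V·X = Y·Q·ΔS·θ_c gives V = 0.456 × 2520 × (1250 − 3.74) × 16.8 / 3090 = 7786 m³.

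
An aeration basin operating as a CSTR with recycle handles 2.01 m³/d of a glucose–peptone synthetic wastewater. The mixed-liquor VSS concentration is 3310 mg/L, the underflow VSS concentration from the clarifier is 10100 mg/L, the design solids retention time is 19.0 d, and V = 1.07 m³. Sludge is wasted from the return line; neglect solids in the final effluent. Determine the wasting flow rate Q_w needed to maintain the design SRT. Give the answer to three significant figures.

Q_w ≈ 0.0185 m³/d

θ_c = V·X/(Q_w·X_r) when wasting from the recycle, so Q_w = V·X/(θ_c·X_r) = 1.070 × 3310 / (19.0 × 10100) = 0.01846 m³/d.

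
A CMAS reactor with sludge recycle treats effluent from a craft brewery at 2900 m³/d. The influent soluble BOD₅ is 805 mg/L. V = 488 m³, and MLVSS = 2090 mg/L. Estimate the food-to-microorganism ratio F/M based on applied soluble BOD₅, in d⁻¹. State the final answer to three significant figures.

Food-to-microorganism ratio F/M = Q S₀ / (V X) = 2900 × 805 / (488.0 × 2090) = 2.289 d⁻¹.

F/M ≈ 2.29 d⁻¹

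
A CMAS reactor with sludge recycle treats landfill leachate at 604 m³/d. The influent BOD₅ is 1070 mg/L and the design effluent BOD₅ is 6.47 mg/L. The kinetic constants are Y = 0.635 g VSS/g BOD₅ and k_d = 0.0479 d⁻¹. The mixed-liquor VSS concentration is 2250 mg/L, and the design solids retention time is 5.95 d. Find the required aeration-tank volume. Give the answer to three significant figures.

Rearranging the biomass balance for a CMAS with decay, V = Y·Q·ΔS·θ_c / [X·(1+k_d θ_c)] = 0.635 × 604 × (1070 − 6.47) × 5.95 / [2250 × (1 + 0.0479 × 5.95)] = 2.43×10^6 / 2891 = 839.4 m³.

V ≈ 839 m³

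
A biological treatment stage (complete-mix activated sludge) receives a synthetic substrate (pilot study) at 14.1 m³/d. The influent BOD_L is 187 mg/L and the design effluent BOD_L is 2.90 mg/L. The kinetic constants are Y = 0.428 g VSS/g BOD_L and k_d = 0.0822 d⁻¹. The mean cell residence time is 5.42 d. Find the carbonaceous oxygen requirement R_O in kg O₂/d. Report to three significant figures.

R_O ≈ 1.50 kg O₂/d

Y_obs = Y / (1 + k_d θ_c) = 0.428 / (1 + 0.0822 × 5.42) = 0.428 / 1.446 = 0.2961.
ΔS = 187 − 2.90 = 184.1 mg/L, so the substrate removal rate is 14.1 × 184.1/1000 = 2.596 kg BOD_L/d.
Net sludge production P_X = 0.2961 × 2.596 = 0.7686 kg VSS/d.
R_O = Q·(S₀ − S) − 1.42·P_X = 2.596 − 1.42 × 0.7686 = 1.504 kg O₂/d.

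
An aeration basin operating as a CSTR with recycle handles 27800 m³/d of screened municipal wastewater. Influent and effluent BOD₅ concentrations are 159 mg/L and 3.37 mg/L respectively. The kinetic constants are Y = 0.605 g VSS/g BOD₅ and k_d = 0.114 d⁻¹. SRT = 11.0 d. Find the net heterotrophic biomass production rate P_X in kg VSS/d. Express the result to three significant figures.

The observed yield is Y_obs = Y/(1 + k_d·θ_c) = 0.605 / (1 + 0.114 × 11.0) = 0.605 / 2.254 = 0.2684 g VSS per g BOD₅ removed.
ΔS = 159 − 3.37 = 155.6 mg/L, so the substrate removal rate is 27800 × 155.6/1000 = 4327 kg BOD₅/d.
So the net sludge growth is P_X = 0.2684 × 4327 = 1161 kg VSS/d.

P_X ≈ 1160 kg VSS/d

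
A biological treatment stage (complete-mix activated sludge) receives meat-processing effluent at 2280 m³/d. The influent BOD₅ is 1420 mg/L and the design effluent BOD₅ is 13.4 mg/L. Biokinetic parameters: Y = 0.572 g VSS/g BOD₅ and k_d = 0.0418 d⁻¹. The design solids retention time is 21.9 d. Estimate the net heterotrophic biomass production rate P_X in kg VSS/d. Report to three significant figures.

P_X ≈ 958 kg VSS/d

The observed yield is Y_obs = Y/(1 + k_d·θ_c) = 0.572 / (1 + 0.0418 × 21.9) = 0.572 / 1.915 = 0.2986 g VSS per g BOD₅ removed.
ΔS = 1420 − 13.4 = 1407 mg/L, so the substrate removal rate is 2280 × 1407/1000 = 3207 kg BOD₅/d.
So the net sludge growth is P_X = 0.2986 × 3207 = 957.7 kg VSS/d.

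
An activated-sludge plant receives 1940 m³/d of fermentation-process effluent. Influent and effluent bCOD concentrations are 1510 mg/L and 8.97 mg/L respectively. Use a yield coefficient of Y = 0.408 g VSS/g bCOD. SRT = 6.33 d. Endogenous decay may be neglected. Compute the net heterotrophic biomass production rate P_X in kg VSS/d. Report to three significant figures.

P_X ≈ 1190 kg VSS/d

With endogenous decay neglected, the observed yield equals the true yield: Y_obs = Y = 0.408 g VSS/g bCOD.
Q·(S₀ − S) = 1940 × (1510 − 8.97) × 10⁻³ = 2912 kg/d removed.
Net biomass production P_X = Y_obs × Q·(S₀ − S) = 0.4080 × 2912 = 1188 kg VSS/d.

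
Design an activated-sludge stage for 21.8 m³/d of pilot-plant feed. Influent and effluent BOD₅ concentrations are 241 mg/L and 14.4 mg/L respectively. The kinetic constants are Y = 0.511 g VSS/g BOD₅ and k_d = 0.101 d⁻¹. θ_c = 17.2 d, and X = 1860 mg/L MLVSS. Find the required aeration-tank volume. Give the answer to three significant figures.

V ≈ 8.53 m³

Rearranging the biomass balance for a CMAS with decay, V = Y·Q·ΔS·θ_c / [X·(1+k_d θ_c)] = 0.511 × 21.8 × (241 − 14.4) × 17.2 / [1860 × (1 + 0.101 × 17.2)] = 4.34×10^4 / 5091 = 8.528 m³.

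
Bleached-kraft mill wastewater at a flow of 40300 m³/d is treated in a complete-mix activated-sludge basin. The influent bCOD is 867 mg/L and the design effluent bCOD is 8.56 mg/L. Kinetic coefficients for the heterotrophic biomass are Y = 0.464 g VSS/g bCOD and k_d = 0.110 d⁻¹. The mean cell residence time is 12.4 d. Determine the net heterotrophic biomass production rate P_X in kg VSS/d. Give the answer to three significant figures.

P_X ≈ 6790 kg VSS/d

Observed yield with endogenous decay: Y_obs = Y / (1 + k_d·θ_c) = 0.464 / (1 + 0.110 × 12.4) = 0.464 / 2.364 = 0.1963 g VSS/g bCOD.
ΔS = 867 − 8.56 = 858.4 mg/L, so the substrate removal rate is 40300 × 858.4/1000 = 34595 kg bCOD/d.
P_X = Y_obs · Q(S₀ − S) = 0.1963 × 34595 = 6790 kg VSS/d.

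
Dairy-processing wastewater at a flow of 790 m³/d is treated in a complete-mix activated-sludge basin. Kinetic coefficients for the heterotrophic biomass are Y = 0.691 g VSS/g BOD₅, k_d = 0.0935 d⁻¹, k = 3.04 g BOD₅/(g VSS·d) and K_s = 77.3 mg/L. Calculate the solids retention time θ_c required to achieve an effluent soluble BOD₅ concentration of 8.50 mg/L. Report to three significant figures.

θ_c ≈ 8.73 d

From 1/θ_c = Y·k·S/(K_s + S) − k_d: Y·k·S/(K_s+S) = 0.691 × 3.04 × 8.50 / (77.3 + 8.50) = 0.2081 d⁻¹.
θ_c = 1/(μ − k_d) = 1/(0.2081 − 0.0935) = 1/0.1146 = 8.726 d.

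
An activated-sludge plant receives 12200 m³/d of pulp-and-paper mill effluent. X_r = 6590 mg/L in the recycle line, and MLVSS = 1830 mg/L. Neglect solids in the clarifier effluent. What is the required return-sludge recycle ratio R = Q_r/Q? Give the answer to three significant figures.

Mass balance around the secondary clarifier (neglecting effluent solids): R = X / (X_r − X) = 1830 / (6590 − 1830) = 0.3845.

R ≈ 0.384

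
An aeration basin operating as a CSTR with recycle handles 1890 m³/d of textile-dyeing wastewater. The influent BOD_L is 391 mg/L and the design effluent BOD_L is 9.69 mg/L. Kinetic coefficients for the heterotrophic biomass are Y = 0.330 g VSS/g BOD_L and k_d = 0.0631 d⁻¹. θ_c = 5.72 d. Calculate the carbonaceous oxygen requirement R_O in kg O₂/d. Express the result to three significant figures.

The observed yield is Y_obs = Y/(1 + k_d·θ_c) = 0.330 / (1 + 0.0631 × 5.72) = 0.330 / 1.361 = 0.2425 g VSS per g BOD_L removed.
Substrate removed = Q·(S₀ − S) = 1890 m³/d × (391 − 9.69) g/m³ = 7.21×10^5 g/d = 720.7 kg/d.
Biomass synthesised: P_X = Y_obs × 720.7 = 174.8 kg VSS/d.
R_O = Q·(S₀ − S) − 1.42·P_X = 720.7 − 1.42 × 174.8 = 472.5 kg O₂/d.

R_O ≈ 473 kg O₂/d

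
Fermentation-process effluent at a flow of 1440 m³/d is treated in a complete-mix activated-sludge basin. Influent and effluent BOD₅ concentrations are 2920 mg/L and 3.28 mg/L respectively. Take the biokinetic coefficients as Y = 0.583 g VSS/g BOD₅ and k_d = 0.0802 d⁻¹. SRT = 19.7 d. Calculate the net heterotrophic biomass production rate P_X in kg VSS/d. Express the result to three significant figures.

Y_obs = Y / (1 + k_d θ_c) = 0.583 / (1 + 0.0802 × 19.7) = 0.583 / 2.580 = 0.2260.
Substrate removed = Q·(S₀ − S) = 1440 m³/d × (2920 − 3.28) g/m³ = 4.2×10^6 g/d = 4200 kg/d.
Net biomass production P_X = Y_obs × Q·(S₀ − S) = 0.2260 × 4200 = 949.1 kg VSS/d.

P_X ≈ 949 kg VSS/d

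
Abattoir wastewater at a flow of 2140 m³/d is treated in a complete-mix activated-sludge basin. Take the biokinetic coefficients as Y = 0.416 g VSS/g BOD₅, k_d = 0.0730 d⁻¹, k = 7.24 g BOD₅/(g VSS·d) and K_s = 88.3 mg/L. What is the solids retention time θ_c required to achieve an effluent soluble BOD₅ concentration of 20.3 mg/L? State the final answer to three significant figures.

θ_c ≈ 2.04 d

At the target effluent, Y k S/(K_s+S) = 0.416×7.24×20.3/108.6 = 0.5630 d⁻¹.
Then 1/θ_c = μ − k_d = 0.5630 − 0.0730 = 0.4900 d⁻¹, giving θ_c = 2.041 d.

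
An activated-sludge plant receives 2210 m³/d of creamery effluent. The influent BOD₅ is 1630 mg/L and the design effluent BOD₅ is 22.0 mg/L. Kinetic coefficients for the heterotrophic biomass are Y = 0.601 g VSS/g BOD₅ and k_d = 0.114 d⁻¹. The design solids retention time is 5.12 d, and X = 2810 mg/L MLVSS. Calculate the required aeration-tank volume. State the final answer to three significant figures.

Rearranging the biomass balance for a CMAS with decay, V = Y·Q·ΔS·θ_c / [X·(1+k_d θ_c)] = 0.601 × 2210 × (1630 − 22.0) × 5.12 / [2810 × (1 + 0.114 × 5.12)] = 1.09×10^7 / 4450 = 2457 m³.

V ≈ 2460 m³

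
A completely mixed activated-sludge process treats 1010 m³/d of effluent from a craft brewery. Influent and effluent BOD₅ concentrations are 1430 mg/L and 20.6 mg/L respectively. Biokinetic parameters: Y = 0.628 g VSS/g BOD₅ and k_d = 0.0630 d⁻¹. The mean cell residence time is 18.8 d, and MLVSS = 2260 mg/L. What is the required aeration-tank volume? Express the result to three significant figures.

V ≈ 3400 m³

Rearranging the biomass balance for a CMAS with decay, V = Y·Q·ΔS·θ_c / [X·(1+k_d θ_c)] = 0.628 × 1010 × (1430 − 20.6) × 18.8 / [2260 × (1 + 0.0630 × 18.8)] = 1.68×10^7 / 4937 = 3404 m³.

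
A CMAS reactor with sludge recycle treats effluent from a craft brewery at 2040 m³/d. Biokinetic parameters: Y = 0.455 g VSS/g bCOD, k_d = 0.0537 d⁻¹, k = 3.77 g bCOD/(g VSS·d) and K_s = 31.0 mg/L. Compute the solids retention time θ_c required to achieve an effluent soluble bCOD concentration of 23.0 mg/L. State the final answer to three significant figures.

From 1/θ_c = Y·k·S/(K_s + S) − k_d: Y·k·S/(K_s+S) = 0.455 × 3.77 × 23.0 / (31.0 + 23.0) = 0.7306 d⁻¹.
θ_c = 1/(μ − k_d) = 1/(0.7306 − 0.0537) = 1/0.6769 = 1.477 d.

θ_c ≈ 1.48 d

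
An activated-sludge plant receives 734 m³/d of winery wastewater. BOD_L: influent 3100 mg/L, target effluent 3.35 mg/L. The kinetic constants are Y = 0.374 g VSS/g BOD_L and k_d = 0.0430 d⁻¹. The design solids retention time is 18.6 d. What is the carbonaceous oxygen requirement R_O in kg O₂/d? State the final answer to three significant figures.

R_O ≈ 1600 kg O₂/d

Y_obs = Y / (1 + k_d θ_c) = 0.374 / (1 + 0.0430 × 18.6) = 0.374 / 1.800 = 0.2078.
Q·(S₀ − S) = 734 × (3100 − 3.35) × 10⁻³ = 2273 kg/d removed.
Net sludge production P_X = 0.2078 × 2273 = 472.3 kg VSS/d.
Carbonaceous O₂ demand = substrate oxidised − cell-mass equivalent = 2273 − 1.42 × 472.3 = 1602 kg O₂/d.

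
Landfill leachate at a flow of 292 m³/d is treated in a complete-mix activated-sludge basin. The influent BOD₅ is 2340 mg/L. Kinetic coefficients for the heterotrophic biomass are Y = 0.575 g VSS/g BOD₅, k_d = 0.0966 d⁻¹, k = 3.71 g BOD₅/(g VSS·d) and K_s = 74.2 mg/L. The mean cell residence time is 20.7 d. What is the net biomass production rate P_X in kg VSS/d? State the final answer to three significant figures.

P_X ≈ 131 kg VSS/d

For a completely mixed reactor with recycle the Lawrence–McCarty relation gives S = K_s·(1 + k_d·θ_c) / [θ_c·(Y·k − k_d) − 1] = 74.2 × (1 + 0.0966 × 20.7) / [20.7 × (0.575 × 3.71 − 0.0966) − 1] = 222.6 / 41.16 = 5.408 mg/L.
Y_obs = Y / (1 + k_d θ_c) = 0.575 / (1 + 0.0966 × 20.7) = 0.575 / 3.000 = 0.1917.
Q·(S₀ − S) = 292 × (2340 − 5.41) × 10⁻³ = 681.7 kg/d removed.
Biomass produced: P_X = Y_obs·Q·ΔS = 0.1917 × 681.7 ≈ 130.7 kg VSS/d.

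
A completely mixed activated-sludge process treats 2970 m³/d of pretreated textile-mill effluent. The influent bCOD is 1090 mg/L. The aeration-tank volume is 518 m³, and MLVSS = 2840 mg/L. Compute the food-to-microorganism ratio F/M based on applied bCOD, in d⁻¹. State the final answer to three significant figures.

F/M ≈ 2.20 d⁻¹

F/M = applied load / biomass = Q·S₀/(V·X) = 2970 × 1090 / (518.0 × 2840) = 2.201 d⁻¹.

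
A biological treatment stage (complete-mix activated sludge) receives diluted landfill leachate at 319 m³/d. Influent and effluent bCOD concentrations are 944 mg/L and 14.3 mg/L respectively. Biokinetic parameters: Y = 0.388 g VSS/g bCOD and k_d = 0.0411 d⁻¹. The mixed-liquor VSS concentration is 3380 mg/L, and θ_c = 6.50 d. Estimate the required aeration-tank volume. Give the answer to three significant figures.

From the SRT design equation V = Y Q (S₀−S) θ_c / [X (1 + k_d θ_c)] = 0.388 × 319 × (944 − 14.3) × 6.50 / [3380 × (1 + 0.0411 × 6.50)] = 7.48×10^5 / 4283 = 174.6 m³.

V ≈ 175 m³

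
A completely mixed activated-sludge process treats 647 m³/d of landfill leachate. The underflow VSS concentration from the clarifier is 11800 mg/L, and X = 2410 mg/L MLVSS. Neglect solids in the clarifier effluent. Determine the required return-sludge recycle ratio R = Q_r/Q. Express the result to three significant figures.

R ≈ 0.257

Solids balance on the clarifier gives (1+R)X = R·X_r, so R = X/(X_r − X) = 2410 / (11800 − 2410) = 0.2567.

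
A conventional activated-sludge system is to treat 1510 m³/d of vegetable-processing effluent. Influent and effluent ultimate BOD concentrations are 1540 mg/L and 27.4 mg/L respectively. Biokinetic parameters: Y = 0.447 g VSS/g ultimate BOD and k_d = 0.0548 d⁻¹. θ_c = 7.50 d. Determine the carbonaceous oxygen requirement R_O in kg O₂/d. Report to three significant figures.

R_O ≈ 1260 kg O₂/d

Correct the yield for decay: Y_obs = Y/(1 + k_d θ_c) = 0.447 / (1 + 0.0548 × 7.50) = 0.447 / 1.411 = 0.3168.
ΔS = 1540 − 27.4 = 1513 mg/L, so the substrate removal rate is 1510 × 1513/1000 = 2284 kg ultimate BOD/d.
Biomass synthesised: P_X = Y_obs × 2284 = 723.6 kg VSS/d.
R_O = Q·(S₀ − S) − 1.42·P_X = 2284 − 1.42 × 723.6 = 1257 kg O₂/d.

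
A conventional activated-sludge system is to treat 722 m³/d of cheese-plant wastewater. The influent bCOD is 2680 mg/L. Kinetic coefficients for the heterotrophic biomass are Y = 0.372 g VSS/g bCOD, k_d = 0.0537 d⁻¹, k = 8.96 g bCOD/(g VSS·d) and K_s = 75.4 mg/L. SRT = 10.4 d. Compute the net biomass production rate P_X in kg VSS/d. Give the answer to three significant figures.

P_X ≈ 461 kg VSS/d

For a completely mixed reactor with recycle the Lawrence–McCarty relation gives S = K_s·(1 + k_d·θ_c) / [θ_c·(Y·k − k_d) − 1] = 75.4 × (1 + 0.0537 × 10.4) / [10.4 × (0.372 × 8.96 − 0.0537) − 1] = 117.5 / 33.11 = 3.549 mg/L.
Correct the yield for decay: Y_obs = Y/(1 + k_d θ_c) = 0.372 / (1 + 0.0537 × 10.4) = 0.372 / 1.558 = 0.2387.
Q·(S₀ − S) = 722 × (2680 − 3.55) × 10⁻³ = 1932 kg/d removed.
So the net sludge growth is P_X = 0.2387 × 1932 = 461.3 kg VSS/d.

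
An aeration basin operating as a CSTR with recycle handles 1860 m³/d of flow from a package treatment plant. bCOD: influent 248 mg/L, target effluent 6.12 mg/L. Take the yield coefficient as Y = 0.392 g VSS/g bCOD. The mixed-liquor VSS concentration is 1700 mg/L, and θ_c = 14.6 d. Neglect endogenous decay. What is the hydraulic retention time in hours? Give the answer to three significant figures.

With k_d = 0 the design equation reduces to V = Y Q (S₀−S) θ_c / X = 0.392 × 1860 × (248 − 6.12) × 14.6 / 1700 = 1515 m³.
τ = V/Q = 1515/1860 = 0.8143 d, or 19.54 h.

τ ≈ 19.5 h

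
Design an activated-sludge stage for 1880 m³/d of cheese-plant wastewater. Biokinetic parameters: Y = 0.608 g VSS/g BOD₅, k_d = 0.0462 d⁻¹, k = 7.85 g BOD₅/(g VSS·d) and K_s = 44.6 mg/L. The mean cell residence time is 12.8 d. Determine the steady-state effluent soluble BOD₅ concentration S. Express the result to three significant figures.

For a completely mixed reactor with recycle the Lawrence–McCarty relation gives S = K_s·(1 + k_d·θ_c) / [θ_c·(Y·k − k_d) − 1] = 44.6 × (1 + 0.0462 × 12.8) / [12.8 × (0.608 × 7.85 − 0.0462) − 1] = 70.97 / 59.50 = 1.193 mg/L.

S ≈ 1.19 mg/L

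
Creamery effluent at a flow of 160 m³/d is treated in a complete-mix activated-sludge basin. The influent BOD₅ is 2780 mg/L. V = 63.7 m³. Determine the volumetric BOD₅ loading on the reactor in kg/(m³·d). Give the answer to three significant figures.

L_v = Q S₀ / V = 160 × 2780 × 10⁻³ / 63.70 = 6.983 kg/(m³·d).

L_v ≈ 6.98 kg BOD₅/(m³·d)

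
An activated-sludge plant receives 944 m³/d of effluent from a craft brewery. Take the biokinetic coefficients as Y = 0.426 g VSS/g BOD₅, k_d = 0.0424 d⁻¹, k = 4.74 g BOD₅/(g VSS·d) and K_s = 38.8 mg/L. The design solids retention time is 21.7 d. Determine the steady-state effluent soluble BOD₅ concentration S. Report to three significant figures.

For a completely mixed reactor with recycle the Lawrence–McCarty relation gives S = K_s·(1 + k_d·θ_c) / [θ_c·(Y·k − k_d) − 1] = 38.8 × (1 + 0.0424 × 21.7) / [21.7 × (0.426 × 4.74 − 0.0424) − 1] = 74.50 / 41.90 = 1.778 mg/L.

S ≈ 1.78 mg/L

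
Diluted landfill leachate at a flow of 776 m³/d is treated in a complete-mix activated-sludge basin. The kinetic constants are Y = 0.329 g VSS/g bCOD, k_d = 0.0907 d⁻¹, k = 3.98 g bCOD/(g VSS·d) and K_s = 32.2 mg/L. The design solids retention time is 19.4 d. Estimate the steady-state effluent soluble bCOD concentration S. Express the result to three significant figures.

Effluent substrate depends only on kinetics and SRT: S = K_s(1 + k_d θ_c) / [θ_c(Yk − k_d) − 1] = 32.2 × (1 + 0.0907 × 19.4) / [19.4 × (0.329 × 3.98 − 0.0907) − 1] = 88.86 / 22.64 = 3.924 mg/L.

S ≈ 3.92 mg/L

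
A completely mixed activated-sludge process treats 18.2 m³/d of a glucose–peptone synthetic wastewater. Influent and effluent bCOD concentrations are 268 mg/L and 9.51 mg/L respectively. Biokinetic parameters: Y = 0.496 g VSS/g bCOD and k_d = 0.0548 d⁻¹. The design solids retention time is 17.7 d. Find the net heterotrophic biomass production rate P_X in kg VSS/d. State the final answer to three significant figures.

P_X ≈ 1.18 kg VSS/d

Observed yield with endogenous decay: Y_obs = Y / (1 + k_d·θ_c) = 0.496 / (1 + 0.0548 × 17.7) = 0.496 / 1.970 = 0.2518 g VSS/g bCOD.
ΔS = 268 − 9.51 = 258.5 mg/L, so the substrate removal rate is 18.2 × 258.5/1000 = 4.705 kg bCOD/d.
Net biomass production P_X = Y_obs × Q·(S₀ − S) = 0.2518 × 4.705 = 1.185 kg VSS/d.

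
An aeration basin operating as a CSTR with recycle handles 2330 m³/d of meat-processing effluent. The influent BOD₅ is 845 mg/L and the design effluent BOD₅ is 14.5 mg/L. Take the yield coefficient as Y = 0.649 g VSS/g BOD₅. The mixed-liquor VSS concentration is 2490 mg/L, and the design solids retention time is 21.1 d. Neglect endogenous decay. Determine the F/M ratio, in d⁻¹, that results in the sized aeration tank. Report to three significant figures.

F/M ≈ 0.0743 d⁻¹

Biomass mass balance (decay neglected): V·X = Y·Q·(S₀ − S)·θ_c, so V = 0.649 × 2330 × (845 − 14.5) × 21.1 / 2490 = 10642 m³.
F/M = Q·S₀ / (V·X) = 2330 × 845 / (10642 × 2490) = 0.07430 g BOD₅·(g VSS·d)⁻¹.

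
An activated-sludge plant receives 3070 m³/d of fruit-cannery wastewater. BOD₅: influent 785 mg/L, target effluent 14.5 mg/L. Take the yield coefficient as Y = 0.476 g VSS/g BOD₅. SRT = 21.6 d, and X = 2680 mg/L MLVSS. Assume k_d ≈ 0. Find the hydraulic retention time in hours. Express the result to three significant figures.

With k_d = 0 the design equation reduces to V = Y Q (S₀−S) θ_c / X = 0.476 × 3070 × (785 − 14.5) × 21.6 / 2680 = 9075 m³.
HRT = V/Q = 9075 m³ / 3070 m³·d⁻¹ = 2.956 d × 24 = 70.94 h.

τ ≈ 70.9 h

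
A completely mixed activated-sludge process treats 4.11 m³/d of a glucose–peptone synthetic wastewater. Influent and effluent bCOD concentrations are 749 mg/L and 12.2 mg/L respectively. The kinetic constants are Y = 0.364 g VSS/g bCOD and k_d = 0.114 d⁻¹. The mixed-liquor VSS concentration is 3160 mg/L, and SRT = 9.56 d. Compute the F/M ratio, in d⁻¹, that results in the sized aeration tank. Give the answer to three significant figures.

From the SRT design equation V = Y Q (S₀−S) θ_c / [X (1 + k_d θ_c)] = 0.364 × 4.11 × (749 − 12.2) × 9.56 / [3160 × (1 + 0.114 × 9.56)] = 1.05×10^4 / 6604 = 1.596 m³.
F/M = Q·S₀ / (V·X) = 4.11 × 749 / (1.596 × 3160) = 0.6105 g bCOD·(g VSS·d)⁻¹.

F/M ≈ 0.611 d⁻¹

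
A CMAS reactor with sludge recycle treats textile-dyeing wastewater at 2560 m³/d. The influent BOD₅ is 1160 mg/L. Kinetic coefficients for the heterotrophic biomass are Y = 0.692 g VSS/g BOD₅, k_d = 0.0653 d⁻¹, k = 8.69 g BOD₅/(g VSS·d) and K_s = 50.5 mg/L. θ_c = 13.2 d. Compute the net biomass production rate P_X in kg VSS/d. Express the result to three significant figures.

P_X ≈ 1100 kg VSS/d

From the Monod/SRT balance for a CMAS, S = K_s·(1+k_d θ_c)/[θ_c·(Y k − k_d) − 1] = 50.5 × (1 + 0.0653 × 13.2) / [13.2 × (0.692 × 8.69 − 0.0653) − 1] = 94.03 / 77.52 = 1.213 mg/L.
Correct the yield for decay: Y_obs = Y/(1 + k_d θ_c) = 0.692 / (1 + 0.0653 × 13.2) = 0.692 / 1.862 = 0.3717.
Substrate removed = Q·(S₀ − S) = 2560 m³/d × (1160 − 1.21) g/m³ = 2.97×10^6 g/d = 2967 kg/d.
Biomass produced: P_X = Y_obs·Q·ΔS = 0.3717 × 2967 ≈ 1103 kg VSS/d.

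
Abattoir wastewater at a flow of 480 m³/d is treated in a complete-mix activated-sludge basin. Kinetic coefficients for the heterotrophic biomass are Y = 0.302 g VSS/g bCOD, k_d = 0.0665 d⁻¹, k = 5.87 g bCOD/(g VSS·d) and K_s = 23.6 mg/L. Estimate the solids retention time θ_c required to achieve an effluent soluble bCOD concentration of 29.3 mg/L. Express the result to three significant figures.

θ_c ≈ 1.09 d

From 1/θ_c = Y·k·S/(K_s + S) − k_d: Y·k·S/(K_s+S) = 0.302 × 5.87 × 29.3 / (23.6 + 29.3) = 0.9819 d⁻¹.
Then 1/θ_c = μ − k_d = 0.9819 − 0.0665 = 0.9154 d⁻¹, giving θ_c = 1.092 d.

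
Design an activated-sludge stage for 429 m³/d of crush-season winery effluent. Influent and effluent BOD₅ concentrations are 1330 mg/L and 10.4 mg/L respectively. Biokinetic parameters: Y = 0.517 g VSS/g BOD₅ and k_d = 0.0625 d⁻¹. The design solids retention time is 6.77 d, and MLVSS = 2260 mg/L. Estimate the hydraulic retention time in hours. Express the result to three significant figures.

Rearranging the biomass balance for a CMAS with decay, V = Y·Q·ΔS·θ_c / [X·(1+k_d θ_c)] = 0.517 × 429 × (1330 − 10.4) × 6.77 / [2260 × (1 + 0.0625 × 6.77)] = 1.98×10^6 / 3216 = 616.1 m³.
Hydraulic retention time τ = V/Q = 616.1 / 429 = 1.436 d = 34.47 h.

τ ≈ 34.5 h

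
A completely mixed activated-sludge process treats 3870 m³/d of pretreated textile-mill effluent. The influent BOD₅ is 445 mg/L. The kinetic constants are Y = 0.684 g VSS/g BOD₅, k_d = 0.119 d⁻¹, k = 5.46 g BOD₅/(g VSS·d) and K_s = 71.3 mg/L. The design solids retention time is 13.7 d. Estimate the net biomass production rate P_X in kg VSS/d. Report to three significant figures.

For a completely mixed reactor with recycle the Lawrence–McCarty relation gives S = K_s·(1 + k_d·θ_c) / [θ_c·(Y·k − k_d) − 1] = 71.3 × (1 + 0.119 × 13.7) / [13.7 × (0.684 × 5.46 − 0.119) − 1] = 187.5 / 48.53 = 3.864 mg/L.
Y_obs = Y / (1 + k_d θ_c) = 0.684 / (1 + 0.119 × 13.7) = 0.684 / 2.630 = 0.2600.
Q·(S₀ − S) = 3870 × (445 − 3.86) × 10⁻³ = 1707 kg/d removed.
Net biomass production P_X = Y_obs × Q·(S₀ − S) = 0.2600 × 1707 = 444.0 kg VSS/d.

P_X ≈ 444 kg VSS/d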